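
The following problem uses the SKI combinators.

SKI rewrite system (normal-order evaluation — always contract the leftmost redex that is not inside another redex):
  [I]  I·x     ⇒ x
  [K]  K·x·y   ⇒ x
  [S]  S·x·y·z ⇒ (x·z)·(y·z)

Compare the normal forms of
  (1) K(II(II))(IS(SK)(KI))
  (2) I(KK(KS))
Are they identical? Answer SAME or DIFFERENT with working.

Answer: DIFFERENT — A ⇓ I, B ⇓ K

Reduction:
Term A:
  start: K(II(II))(IS(SK)(KI))
  step 1: II(II)
  step 2: I(II)
  step 3: II
  step 4: I

Term B:
  start: I(KK(KS))
  step 1: KK(KS)
  step 2: K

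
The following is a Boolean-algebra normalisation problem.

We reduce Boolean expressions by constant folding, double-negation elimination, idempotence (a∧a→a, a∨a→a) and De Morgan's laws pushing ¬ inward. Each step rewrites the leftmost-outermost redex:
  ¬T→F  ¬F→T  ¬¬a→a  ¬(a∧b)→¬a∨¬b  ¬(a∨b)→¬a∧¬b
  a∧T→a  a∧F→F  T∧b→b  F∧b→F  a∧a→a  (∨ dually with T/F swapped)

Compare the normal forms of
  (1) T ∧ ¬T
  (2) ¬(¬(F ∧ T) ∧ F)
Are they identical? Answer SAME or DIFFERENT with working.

Term A:
  start: T ∧ ¬T
  [1] ¬T
  [2] F

Term B:
  start: ¬(¬(F ∧ T) ∧ F)
  [1] ¬¬(F ∧ T) ∨ ¬F
  [2] (F ∧ T) ∨ ¬F
  [3] F ∨ ¬F
  [4] ¬F
  [5] T

Answer: DIFFERENT — A ⇓ F, B ⇓ T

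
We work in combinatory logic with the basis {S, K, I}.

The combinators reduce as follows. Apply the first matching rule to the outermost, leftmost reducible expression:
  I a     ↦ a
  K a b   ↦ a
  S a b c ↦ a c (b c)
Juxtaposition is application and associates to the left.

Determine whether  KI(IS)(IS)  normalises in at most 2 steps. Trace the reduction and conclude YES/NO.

  start: KI(IS)(IS)
  →1  I(IS)
  →2  IS

Answer: NO — after 2 steps the term is IS, not yet normal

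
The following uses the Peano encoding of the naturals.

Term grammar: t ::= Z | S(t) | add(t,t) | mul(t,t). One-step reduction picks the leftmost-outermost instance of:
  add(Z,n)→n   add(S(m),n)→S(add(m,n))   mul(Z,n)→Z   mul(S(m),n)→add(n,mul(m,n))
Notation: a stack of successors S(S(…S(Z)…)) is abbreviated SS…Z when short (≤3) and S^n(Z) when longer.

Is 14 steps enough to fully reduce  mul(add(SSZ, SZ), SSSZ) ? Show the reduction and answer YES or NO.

  start: mul(add(SSZ, SZ), SSSZ)
  [1] mul(S(add(SZ, SZ)), SSSZ)
  [2] add(SSSZ, mul(add(SZ, SZ), SSSZ))
  [3] S(add(SSZ, mul(add(SZ, SZ), SSSZ)))
  [4] S(S(add(SZ, mul(add(SZ, SZ), SSSZ))))
  [5] S(S(S(add(Z, mul(add(SZ, SZ), SSSZ)))))
  [6] S(S(S(mul(add(SZ, SZ), SSSZ))))
  [7] S(S(S(mul(S(add(Z, SZ)), SSSZ))))
  [8] S(S(S(add(SSSZ, mul(add(Z, SZ), SSSZ)))))
  [9] S(S(S(S(add(SSZ, mul(add(Z, SZ), SSSZ))))))
  [10] S(S(S(S(S(add(SZ, mul(add(Z, SZ), SSSZ)))))))
  [11] S(S(S(S(S(S(add(Z, mul(add(Z, SZ), SSSZ))))))))
  [12] S(S(S(S(S(S(mul(add(Z, SZ), SSSZ)))))))
  [13] S(S(S(S(S(S(mul(SZ, SSSZ)))))))
  [14] S(S(S(S(S(S(add(SSSZ, mul(Z, SSSZ))))))))

Answer: NO — after 14 steps the term is S(S(S(S(S(S(add(SSSZ, mul(Z, SSSZ)))))))), not yet normal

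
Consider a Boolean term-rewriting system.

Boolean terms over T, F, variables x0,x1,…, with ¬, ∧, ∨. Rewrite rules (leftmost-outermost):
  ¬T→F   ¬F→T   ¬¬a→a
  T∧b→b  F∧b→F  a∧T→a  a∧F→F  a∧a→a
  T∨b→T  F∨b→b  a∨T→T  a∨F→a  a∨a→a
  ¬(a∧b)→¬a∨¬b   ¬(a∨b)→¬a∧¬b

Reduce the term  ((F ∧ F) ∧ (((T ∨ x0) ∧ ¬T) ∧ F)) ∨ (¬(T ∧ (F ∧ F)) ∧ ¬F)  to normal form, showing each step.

Answer: normal form = T  (in 10 steps)

Derivation:
  start: ((F ∧ F) ∧ (((T ∨ x0) ∧ ¬T) ∧ F)) ∨ (¬(T ∧ (F ∧ F)) ∧ ¬F)
  step 1: (F ∧ (((T ∨ x0) ∧ ¬T) ∧ F)) ∨ (¬(T ∧ (F ∧ F)) ∧ ¬F)
  step 2: F ∨ (¬(T ∧ (F ∧ F)) ∧ ¬F)
  step 3: ¬(T ∧ (F ∧ F)) ∧ ¬F
  step 4: (¬T ∨ ¬(F ∧ F)) ∧ ¬F
  step 5: (F ∨ ¬(F ∧ F)) ∧ ¬F
  step 6: ¬(F ∧ F) ∧ ¬F
  step 7: (¬F ∨ ¬F) ∧ ¬F
  step 8: ¬F ∧ ¬F
  step 9: ¬F
  step 10: T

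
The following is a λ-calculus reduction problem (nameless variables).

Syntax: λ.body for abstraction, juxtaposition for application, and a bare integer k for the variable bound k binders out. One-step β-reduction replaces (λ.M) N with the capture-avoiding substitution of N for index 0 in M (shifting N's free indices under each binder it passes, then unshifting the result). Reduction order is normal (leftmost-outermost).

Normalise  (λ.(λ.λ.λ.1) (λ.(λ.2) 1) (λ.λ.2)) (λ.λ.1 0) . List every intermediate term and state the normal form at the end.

Answer: normal form = λ.λ.λ.λ.λ.1 0  (in 3 steps)

Reduction:
  start: (λ.(λ.λ.λ.1) (λ.(λ.2) 1) (λ.λ.2)) (λ.λ.1 0)
  step 1: (λ.λ.λ.1) (λ.(λ.λ.λ.1 0) (λ.λ.1 0)) (λ.λ.λ.λ.1 0)
  step 2: (λ.λ.1) (λ.λ.λ.λ.1 0)
  step 3: λ.λ.λ.λ.λ.1 0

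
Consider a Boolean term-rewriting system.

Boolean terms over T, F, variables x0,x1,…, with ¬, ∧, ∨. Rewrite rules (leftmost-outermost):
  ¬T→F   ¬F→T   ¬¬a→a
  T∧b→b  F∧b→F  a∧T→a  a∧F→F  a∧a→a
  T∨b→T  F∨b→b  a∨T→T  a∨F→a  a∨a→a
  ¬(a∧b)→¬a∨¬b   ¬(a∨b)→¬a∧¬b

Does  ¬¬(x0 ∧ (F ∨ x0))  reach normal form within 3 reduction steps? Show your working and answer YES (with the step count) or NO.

Answer: YES — reaches normal form x0 in 3 ≤ 3 steps

Working:
  start: ¬¬(x0 ∧ (F ∨ x0))
  step 1: x0 ∧ (F ∨ x0)
  step 2: x0 ∧ x0
  step 3: x0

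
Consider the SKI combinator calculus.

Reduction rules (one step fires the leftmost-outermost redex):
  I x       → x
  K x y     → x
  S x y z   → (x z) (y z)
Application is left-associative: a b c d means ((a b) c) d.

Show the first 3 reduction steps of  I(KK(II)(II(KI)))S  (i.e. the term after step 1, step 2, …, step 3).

Answer: after 3 steps: II(KI)

Derivation:
  start: I(KK(II)(II(KI)))S
  step 1: KK(II)(II(KI))S
  step 2: K(II(KI))S
  step 3: II(KI)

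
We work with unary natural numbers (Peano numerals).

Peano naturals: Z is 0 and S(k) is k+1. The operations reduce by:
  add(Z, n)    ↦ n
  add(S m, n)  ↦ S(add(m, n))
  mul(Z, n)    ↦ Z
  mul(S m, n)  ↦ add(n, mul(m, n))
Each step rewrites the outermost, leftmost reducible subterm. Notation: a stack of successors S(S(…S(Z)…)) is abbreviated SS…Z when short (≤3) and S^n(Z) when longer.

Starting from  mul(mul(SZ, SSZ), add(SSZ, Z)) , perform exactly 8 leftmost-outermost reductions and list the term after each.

  start: mul(mul(SZ, SSZ), add(SSZ, Z))
  →1  mul(add(SSZ, mul(Z, SSZ)), add(SSZ, Z))
  →2  mul(S(add(SZ, mul(Z, SSZ))), add(SSZ, Z))
  →3  add(add(SSZ, Z), mul(add(SZ, mul(Z, SSZ)), add(SSZ, Z)))
  →4  add(S(add(SZ, Z)), mul(add(SZ, mul(Z, SSZ)), add(SSZ, Z)))
  →5  S(add(add(SZ, Z), mul(add(SZ, mul(Z, SSZ)), add(SSZ, Z))))
  →6  S(add(S(add(Z, Z)), mul(add(SZ, mul(Z, SSZ)), add(SSZ, Z))))
  →7  S(S(add(add(Z, Z), mul(add(SZ, mul(Z, SSZ)), add(SSZ, Z)))))
  →8  S(S(add(Z, mul(add(SZ, mul(Z, SSZ)), add(SSZ, Z)))))

Answer: after 8 steps: S(S(add(Z, mul(add(SZ, mul(Z, SSZ)), add(SSZ, Z)))))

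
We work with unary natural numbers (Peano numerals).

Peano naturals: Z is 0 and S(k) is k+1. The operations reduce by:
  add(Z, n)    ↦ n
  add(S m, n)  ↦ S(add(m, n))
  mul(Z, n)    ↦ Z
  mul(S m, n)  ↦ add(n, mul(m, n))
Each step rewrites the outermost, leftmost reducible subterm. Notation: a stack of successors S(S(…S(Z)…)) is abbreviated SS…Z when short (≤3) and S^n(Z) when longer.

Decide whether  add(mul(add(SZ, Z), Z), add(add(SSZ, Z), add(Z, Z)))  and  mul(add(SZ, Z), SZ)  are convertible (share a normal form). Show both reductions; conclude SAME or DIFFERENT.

Term A:
  start: add(mul(add(SZ, Z), Z), add(add(SSZ, Z), add(Z, Z)))
  [1] add(mul(S(add(Z, Z)), Z), add(add(SSZ, Z), add(Z, Z)))
  [2] add(add(Z, mul(add(Z, Z), Z)), add(add(SSZ, Z), add(Z, Z)))
  [3] add(mul(add(Z, Z), Z), add(add(SSZ, Z), add(Z, Z)))
  [4] add(mul(Z, Z), add(add(SSZ, Z), add(Z, Z)))
  [5] add(Z, add(add(SSZ, Z), add(Z, Z)))
  [6] add(add(SSZ, Z), add(Z, Z))
  [7] add(S(add(SZ, Z)), add(Z, Z))
  [8] S(add(add(SZ, Z), add(Z, Z)))
  [9] S(add(S(add(Z, Z)), add(Z, Z)))
  [10] S(S(add(add(Z, Z), add(Z, Z))))
  [11] S(S(add(Z, add(Z, Z))))
  [12] S(S(add(Z, Z)))
  [13] SSZ

Term B:
  start: mul(add(SZ, Z), SZ)
  [1] mul(S(add(Z, Z)), SZ)
  [2] add(SZ, mul(add(Z, Z), SZ))
  [3] S(add(Z, mul(add(Z, Z), SZ)))
  [4] S(mul(add(Z, Z), SZ))
  [5] S(mul(Z, SZ))
  [6] SZ

Answer: DIFFERENT — A ⇓ SSZ, B ⇓ SZ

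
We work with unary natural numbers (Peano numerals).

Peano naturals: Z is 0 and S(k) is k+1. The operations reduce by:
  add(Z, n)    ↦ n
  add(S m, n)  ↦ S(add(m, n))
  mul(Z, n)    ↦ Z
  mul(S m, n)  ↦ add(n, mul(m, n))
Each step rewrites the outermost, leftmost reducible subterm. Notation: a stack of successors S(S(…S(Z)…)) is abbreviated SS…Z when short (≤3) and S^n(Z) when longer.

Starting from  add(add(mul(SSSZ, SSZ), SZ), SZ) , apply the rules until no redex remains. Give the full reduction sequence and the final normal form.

Answer: normal form = S^8(Z)  (in 28 steps)

Derivation:
  start: add(add(mul(SSSZ, SSZ), SZ), SZ)
  →1  add(add(add(SSZ, mul(SSZ, SSZ)), SZ), SZ)
  →2  add(add(S(add(SZ, mul(SSZ, SSZ))), SZ), SZ)
  →3  add(S(add(add(SZ, mul(SSZ, SSZ)), SZ)), SZ)
  →4  S(add(add(add(SZ, mul(SSZ, SSZ)), SZ), SZ))
  →5  S(add(add(S(add(Z, mul(SSZ, SSZ))), SZ), SZ))
  →6  S(add(S(add(add(Z, mul(SSZ, SSZ)), SZ)), SZ))
  →7  S(S(add(add(add(Z, mul(SSZ, SSZ)), SZ), SZ)))
  →8  S(S(add(add(mul(SSZ, SSZ), SZ), SZ)))
  →9  S(S(add(add(add(SSZ, mul(SZ, SSZ)), SZ), SZ)))
  →10  S(S(add(add(S(add(SZ, mul(SZ, SSZ))), SZ), SZ)))
  →11  S(S(add(S(add(add(SZ, mul(SZ, SSZ)), SZ)), SZ)))
  →12  S(S(S(add(add(add(SZ, mul(SZ, SSZ)), SZ), SZ))))
  →13  S(S(S(add(add(S(add(Z, mul(SZ, SSZ))), SZ), SZ))))
  →14  S(S(S(add(S(add(add(Z, mul(SZ, SSZ)), SZ)), SZ))))
  →15  S(S(S(S(add(add(add(Z, mul(SZ, SSZ)), SZ), SZ)))))
  →16  S(S(S(S(add(add(mul(SZ, SSZ), SZ), SZ)))))
  →17  S(S(S(S(add(add(add(SSZ, mul(Z, SSZ)), SZ), SZ)))))
  →18  S(S(S(S(add(add(S(add(SZ, mul(Z, SSZ))), SZ), SZ)))))
  →19  S(S(S(S(add(S(add(add(SZ, mul(Z, SSZ)), SZ)), SZ)))))
  →20  S(S(S(S(S(add(add(add(SZ, mul(Z, SSZ)), SZ), SZ))))))
  →21  S(S(S(S(S(add(add(S(add(Z, mul(Z, SSZ))), SZ), SZ))))))
  →22  S(S(S(S(S(add(S(add(add(Z, mul(Z, SSZ)), SZ)), SZ))))))
  →23  S(S(S(S(S(S(add(add(add(Z, mul(Z, SSZ)), SZ), SZ)))))))
  →24  S(S(S(S(S(S(add(add(mul(Z, SSZ), SZ), SZ)))))))
  →25  S(S(S(S(S(S(add(add(Z, SZ), SZ)))))))
  →26  S(S(S(S(S(S(add(SZ, SZ)))))))
  →27  S(S(S(S(S(S(S(add(Z, SZ))))))))
  →28  S^8(Z)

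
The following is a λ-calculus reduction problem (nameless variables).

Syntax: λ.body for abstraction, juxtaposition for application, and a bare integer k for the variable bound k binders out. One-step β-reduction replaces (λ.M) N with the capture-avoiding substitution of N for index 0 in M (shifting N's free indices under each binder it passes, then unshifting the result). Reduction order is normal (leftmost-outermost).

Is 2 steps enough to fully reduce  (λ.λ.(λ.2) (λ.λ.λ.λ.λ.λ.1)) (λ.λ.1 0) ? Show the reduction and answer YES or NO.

Answer: YES — reaches normal form λ.λ.λ.1 0 in 2 ≤ 2 steps

Reduction:
  start: (λ.λ.(λ.2) (λ.λ.λ.λ.λ.λ.1)) (λ.λ.1 0)
  [1] λ.(λ.λ.λ.1 0) (λ.λ.λ.λ.λ.λ.1)
  [2] λ.λ.λ.1 0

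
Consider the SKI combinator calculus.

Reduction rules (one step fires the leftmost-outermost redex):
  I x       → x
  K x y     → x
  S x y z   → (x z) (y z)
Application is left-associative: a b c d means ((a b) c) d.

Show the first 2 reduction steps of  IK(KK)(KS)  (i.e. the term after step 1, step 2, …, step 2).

Answer: after 2 steps: KK

Reduction:
  start: IK(KK)(KS)
  step 1: K(KK)(KS)
  step 2: KK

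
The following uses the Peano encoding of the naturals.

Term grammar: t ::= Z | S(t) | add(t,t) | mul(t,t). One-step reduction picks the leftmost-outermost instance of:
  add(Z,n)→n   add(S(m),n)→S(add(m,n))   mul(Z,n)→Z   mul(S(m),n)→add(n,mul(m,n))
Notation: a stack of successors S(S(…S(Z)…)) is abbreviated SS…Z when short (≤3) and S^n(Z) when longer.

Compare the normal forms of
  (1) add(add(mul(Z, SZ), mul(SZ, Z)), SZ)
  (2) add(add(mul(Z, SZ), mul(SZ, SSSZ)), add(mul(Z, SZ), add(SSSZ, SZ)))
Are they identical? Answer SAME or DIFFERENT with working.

Term A:
  start: add(add(mul(Z, SZ), mul(SZ, Z)), SZ)
  [1] add(add(Z, mul(SZ, Z)), SZ)
  [2] add(mul(SZ, Z), SZ)
  [3] add(add(Z, mul(Z, Z)), SZ)
  [4] add(mul(Z, Z), SZ)
  [5] add(Z, SZ)
  [6] SZ

Term B:
  start: add(add(mul(Z, SZ), mul(SZ, SSSZ)), add(mul(Z, SZ), add(SSSZ, SZ)))
  [1] add(add(Z, mul(SZ, SSSZ)), add(mul(Z, SZ), add(SSSZ, SZ)))
  [2] add(mul(SZ, SSSZ), add(mul(Z, SZ), add(SSSZ, SZ)))
  [3] add(add(SSSZ, mul(Z, SSSZ)), add(mul(Z, SZ), add(SSSZ, SZ)))
  [4] add(S(add(SSZ, mul(Z, SSSZ))), add(mul(Z, SZ), add(SSSZ, SZ)))
  [5] S(add(add(SSZ, mul(Z, SSSZ)), add(mul(Z, SZ), add(SSSZ, SZ))))
  [6] S(add(S(add(SZ, mul(Z, SSSZ))), add(mul(Z, SZ), add(SSSZ, SZ))))
  [7] S(S(add(add(SZ, mul(Z, SSSZ)), add(mul(Z, SZ), add(SSSZ, SZ)))))
  [8] S(S(add(S(add(Z, mul(Z, SSSZ))), add(mul(Z, SZ), add(SSSZ, SZ)))))
  [9] S(S(S(add(add(Z, mul(Z, SSSZ)), add(mul(Z, SZ), add(SSSZ, SZ))))))
  [10] S(S(S(add(mul(Z, SSSZ), add(mul(Z, SZ), add(SSSZ, SZ))))))
  [11] S(S(S(add(Z, add(mul(Z, SZ), add(SSSZ, SZ))))))
  [12] S(S(S(add(mul(Z, SZ), add(SSSZ, SZ)))))
  [13] S(S(S(add(Z, add(SSSZ, SZ)))))
  [14] S(S(S(add(SSSZ, SZ))))
  [15] S(S(S(S(add(SSZ, SZ)))))
  [16] S(S(S(S(S(add(SZ, SZ))))))
  [17] S(S(S(S(S(S(add(Z, SZ)))))))
  [18] S^7(Z)

Answer: DIFFERENT — A ⇓ SZ, B ⇓ S^7(Z)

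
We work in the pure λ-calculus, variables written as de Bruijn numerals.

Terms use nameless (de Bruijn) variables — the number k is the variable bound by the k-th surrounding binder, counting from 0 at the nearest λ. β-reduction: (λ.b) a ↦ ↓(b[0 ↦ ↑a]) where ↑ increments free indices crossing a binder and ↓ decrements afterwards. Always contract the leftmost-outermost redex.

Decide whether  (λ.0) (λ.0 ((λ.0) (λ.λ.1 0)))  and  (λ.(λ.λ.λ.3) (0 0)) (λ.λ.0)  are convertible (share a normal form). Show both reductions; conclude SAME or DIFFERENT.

Answer: DIFFERENT — A ⇓ λ.0 (λ.λ.1 0), B ⇓ λ.λ.λ.λ.0

Reduction:
Term A:
  start: (λ.0) (λ.0 ((λ.0) (λ.λ.1 0)))
  step 1: λ.0 ((λ.0) (λ.λ.1 0))
  step 2: λ.0 (λ.λ.1 0)

Term B:
  start: (λ.(λ.λ.λ.3) (0 0)) (λ.λ.0)
  step 1: (λ.λ.λ.λ.λ.0) ((λ.λ.0) (λ.λ.0))
  step 2: λ.λ.λ.λ.0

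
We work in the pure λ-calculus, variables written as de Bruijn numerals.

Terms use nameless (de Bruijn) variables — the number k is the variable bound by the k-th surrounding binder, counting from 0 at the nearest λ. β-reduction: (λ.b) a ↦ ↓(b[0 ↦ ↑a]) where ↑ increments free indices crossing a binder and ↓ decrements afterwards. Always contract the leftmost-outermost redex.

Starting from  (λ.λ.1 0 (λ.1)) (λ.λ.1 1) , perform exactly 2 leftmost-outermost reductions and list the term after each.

Answer: after 2 steps: λ.(λ.1 1) (λ.1)

Derivation:
  start: (λ.λ.1 0 (λ.1)) (λ.λ.1 1)
  [1] λ.(λ.λ.1 1) 0 (λ.1)
  [2] λ.(λ.1 1) (λ.1)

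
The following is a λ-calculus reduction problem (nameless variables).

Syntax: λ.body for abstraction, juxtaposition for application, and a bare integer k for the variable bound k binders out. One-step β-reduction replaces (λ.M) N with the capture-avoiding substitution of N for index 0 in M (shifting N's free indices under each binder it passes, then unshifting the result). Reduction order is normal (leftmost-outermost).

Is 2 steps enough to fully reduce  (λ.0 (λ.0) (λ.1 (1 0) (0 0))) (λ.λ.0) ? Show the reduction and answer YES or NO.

  start: (λ.0 (λ.0) (λ.1 (1 0) (0 0))) (λ.λ.0)
  step 1: (λ.λ.0) (λ.0) (λ.(λ.λ.0) ((λ.λ.0) 0) (0 0))
  step 2: (λ.0) (λ.(λ.λ.0) ((λ.λ.0) 0) (0 0))

Answer: NO — after 2 steps the term is (λ.0) (λ.(λ.λ.0) ((λ.λ.0) 0) (0 0)), not yet normal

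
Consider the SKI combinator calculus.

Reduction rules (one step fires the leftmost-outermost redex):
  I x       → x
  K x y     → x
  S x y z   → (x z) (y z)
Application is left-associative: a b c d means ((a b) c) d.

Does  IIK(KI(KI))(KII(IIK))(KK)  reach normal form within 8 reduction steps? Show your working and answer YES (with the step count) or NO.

  start: IIK(KI(KI))(KII(IIK))(KK)
  step 1: IK(KI(KI))(KII(IIK))(KK)
  step 2: K(KI(KI))(KII(IIK))(KK)
  step 3: KI(KI)(KK)
  step 4: I(KK)
  step 5: KK

Answer: YES — reaches normal form KK in 5 ≤ 8 steps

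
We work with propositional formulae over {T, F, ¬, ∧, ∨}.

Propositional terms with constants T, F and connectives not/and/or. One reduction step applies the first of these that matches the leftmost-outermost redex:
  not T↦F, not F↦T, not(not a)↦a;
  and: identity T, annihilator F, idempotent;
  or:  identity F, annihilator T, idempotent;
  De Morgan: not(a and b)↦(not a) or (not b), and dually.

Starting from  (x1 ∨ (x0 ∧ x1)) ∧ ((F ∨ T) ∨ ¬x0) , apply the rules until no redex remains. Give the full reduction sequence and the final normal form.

Answer: normal form = x1 ∨ (x0 ∧ x1)  (in 3 steps)

Working:
  start: (x1 ∨ (x0 ∧ x1)) ∧ ((F ∨ T) ∨ ¬x0)
  step 1: (x1 ∨ (x0 ∧ x1)) ∧ (T ∨ ¬x0)
  step 2: (x1 ∨ (x0 ∧ x1)) ∧ T
  step 3: x1 ∨ (x0 ∧ x1)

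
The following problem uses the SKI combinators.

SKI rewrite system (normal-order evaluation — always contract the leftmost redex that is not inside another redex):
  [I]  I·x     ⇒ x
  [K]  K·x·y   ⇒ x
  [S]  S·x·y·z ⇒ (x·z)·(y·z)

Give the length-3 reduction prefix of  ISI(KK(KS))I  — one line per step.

Answer: after 3 steps: I(KK(KS)I)

Working:
  start: ISI(KK(KS))I
  step 1: SI(KK(KS))I
  step 2: II(KK(KS)I)
  step 3: I(KK(KS)I)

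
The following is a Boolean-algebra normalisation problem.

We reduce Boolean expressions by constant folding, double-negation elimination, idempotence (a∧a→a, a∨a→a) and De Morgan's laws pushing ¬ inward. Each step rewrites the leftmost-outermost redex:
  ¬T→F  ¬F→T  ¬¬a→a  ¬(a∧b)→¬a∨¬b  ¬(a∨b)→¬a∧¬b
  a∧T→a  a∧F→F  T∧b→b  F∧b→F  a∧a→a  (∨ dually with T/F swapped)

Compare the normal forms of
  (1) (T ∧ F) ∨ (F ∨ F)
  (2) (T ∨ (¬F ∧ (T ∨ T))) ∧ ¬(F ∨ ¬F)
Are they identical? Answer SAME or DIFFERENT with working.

Term A:
  start: (T ∧ F) ∨ (F ∨ F)
  step 1: F ∨ (F ∨ F)
  step 2: F ∨ F
  step 3: F

Term B:
  start: (T ∨ (¬F ∧ (T ∨ T))) ∧ ¬(F ∨ ¬F)
  step 1: T ∧ ¬(F ∨ ¬F)
  step 2: ¬(F ∨ ¬F)
  step 3: ¬F ∧ ¬¬F
  step 4: T ∧ ¬¬F
  step 5: ¬¬F
  step 6: F

Answer: SAME — A ⇓ F, B ⇓ F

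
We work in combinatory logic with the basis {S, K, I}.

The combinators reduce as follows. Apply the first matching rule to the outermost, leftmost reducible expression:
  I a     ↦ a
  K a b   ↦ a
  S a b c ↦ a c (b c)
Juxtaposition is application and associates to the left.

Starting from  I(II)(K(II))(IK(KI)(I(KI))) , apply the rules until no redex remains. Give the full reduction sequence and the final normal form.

Answer: normal form = I  (in 5 steps)

Reduction:
  start: I(II)(K(II))(IK(KI)(I(KI)))
  [1] II(K(II))(IK(KI)(I(KI)))
  [2] I(K(II))(IK(KI)(I(KI)))
  [3] K(II)(IK(KI)(I(KI)))
  [4] II
  [5] I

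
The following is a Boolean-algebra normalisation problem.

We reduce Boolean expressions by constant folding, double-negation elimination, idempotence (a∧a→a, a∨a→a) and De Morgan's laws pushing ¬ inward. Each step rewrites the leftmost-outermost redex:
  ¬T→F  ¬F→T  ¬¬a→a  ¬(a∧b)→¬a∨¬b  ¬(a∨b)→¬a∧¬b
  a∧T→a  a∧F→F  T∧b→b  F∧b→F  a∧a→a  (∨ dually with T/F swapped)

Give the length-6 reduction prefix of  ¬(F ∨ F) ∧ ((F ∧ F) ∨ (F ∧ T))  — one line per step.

  start: ¬(F ∨ F) ∧ ((F ∧ F) ∨ (F ∧ T))
  step 1: (¬F ∧ ¬F) ∧ ((F ∧ F) ∨ (F ∧ T))
  step 2: ¬F ∧ ((F ∧ F) ∨ (F ∧ T))
  step 3: T ∧ ((F ∧ F) ∨ (F ∧ T))
  step 4: (F ∧ F) ∨ (F ∧ T)
  step 5: F ∨ (F ∧ T)
  step 6: F ∧ T

Answer: after 6 steps: F ∧ T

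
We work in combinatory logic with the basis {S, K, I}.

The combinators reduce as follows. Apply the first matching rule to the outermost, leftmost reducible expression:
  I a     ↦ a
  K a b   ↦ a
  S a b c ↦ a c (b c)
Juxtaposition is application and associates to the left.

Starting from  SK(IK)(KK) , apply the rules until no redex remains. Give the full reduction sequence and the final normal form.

  start: SK(IK)(KK)
  →1  K(KK)(IK(KK))
  →2  KK

Answer: normal form = KK  (in 2 steps)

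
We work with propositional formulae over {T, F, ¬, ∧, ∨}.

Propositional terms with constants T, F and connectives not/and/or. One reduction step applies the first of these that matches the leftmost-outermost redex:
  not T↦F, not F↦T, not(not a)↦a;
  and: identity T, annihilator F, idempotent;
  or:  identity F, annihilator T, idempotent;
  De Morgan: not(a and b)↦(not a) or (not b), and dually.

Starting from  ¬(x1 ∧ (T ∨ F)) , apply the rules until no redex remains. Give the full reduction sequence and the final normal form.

Answer: normal form = ¬x1  (in 5 steps)

Working:
  start: ¬(x1 ∧ (T ∨ F))
  [1] ¬x1 ∨ ¬(T ∨ F)
  [2] ¬x1 ∨ (¬T ∧ ¬F)
  [3] ¬x1 ∨ (F ∧ ¬F)
  [4] ¬x1 ∨ F
  [5] ¬x1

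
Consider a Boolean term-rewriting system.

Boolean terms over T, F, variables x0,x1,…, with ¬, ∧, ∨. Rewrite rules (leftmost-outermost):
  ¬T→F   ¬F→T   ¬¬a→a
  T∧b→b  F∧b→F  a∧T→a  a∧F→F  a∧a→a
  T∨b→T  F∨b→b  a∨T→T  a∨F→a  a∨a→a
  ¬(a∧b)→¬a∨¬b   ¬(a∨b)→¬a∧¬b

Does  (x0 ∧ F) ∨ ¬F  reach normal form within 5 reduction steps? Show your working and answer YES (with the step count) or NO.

Answer: YES — reaches normal form T in 3 ≤ 5 steps

Reduction:
  start: (x0 ∧ F) ∨ ¬F
  step 1: F ∨ ¬F
  step 2: ¬F
  step 3: T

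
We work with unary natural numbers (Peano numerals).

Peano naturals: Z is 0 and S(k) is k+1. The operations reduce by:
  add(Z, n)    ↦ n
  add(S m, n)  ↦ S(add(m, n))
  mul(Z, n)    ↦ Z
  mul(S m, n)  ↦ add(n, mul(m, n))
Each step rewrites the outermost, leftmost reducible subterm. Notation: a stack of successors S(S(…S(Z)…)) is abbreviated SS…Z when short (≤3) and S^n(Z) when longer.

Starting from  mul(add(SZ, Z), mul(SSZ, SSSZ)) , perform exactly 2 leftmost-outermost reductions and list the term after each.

  start: mul(add(SZ, Z), mul(SSZ, SSSZ))
  step 1: mul(S(add(Z, Z)), mul(SSZ, SSSZ))
  step 2: add(mul(SSZ, SSSZ), mul(add(Z, Z), mul(SSZ, SSSZ)))

Answer: after 2 steps: add(mul(SSZ, SSSZ), mul(add(Z, Z), mul(SSZ, SSSZ)))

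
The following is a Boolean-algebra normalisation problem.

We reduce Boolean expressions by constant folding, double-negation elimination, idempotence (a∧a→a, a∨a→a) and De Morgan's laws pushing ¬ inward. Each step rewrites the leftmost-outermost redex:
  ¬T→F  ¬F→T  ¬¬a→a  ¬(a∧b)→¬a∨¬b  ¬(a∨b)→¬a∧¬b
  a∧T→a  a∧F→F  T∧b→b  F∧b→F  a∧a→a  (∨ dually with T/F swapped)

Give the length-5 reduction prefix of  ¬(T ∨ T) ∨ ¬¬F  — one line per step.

Answer: after 5 steps: F

Reduction:
  start: ¬(T ∨ T) ∨ ¬¬F
  →1  (¬T ∧ ¬T) ∨ ¬¬F
  →2  ¬T ∨ ¬¬F
  →3  F ∨ ¬¬F
  →4  ¬¬F
  →5  F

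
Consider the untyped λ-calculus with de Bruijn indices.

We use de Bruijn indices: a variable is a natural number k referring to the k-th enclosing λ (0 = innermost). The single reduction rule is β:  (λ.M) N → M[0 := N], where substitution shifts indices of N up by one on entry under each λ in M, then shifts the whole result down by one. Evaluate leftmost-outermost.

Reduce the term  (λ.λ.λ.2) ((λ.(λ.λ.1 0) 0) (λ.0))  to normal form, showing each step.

  start: (λ.λ.λ.2) ((λ.(λ.λ.1 0) 0) (λ.0))
  step 1: λ.λ.(λ.(λ.λ.1 0) 0) (λ.0)
  step 2: λ.λ.(λ.λ.1 0) (λ.0)
  step 3: λ.λ.λ.(λ.0) 0
  step 4: λ.λ.λ.0

Answer: normal form = λ.λ.λ.0  (in 4 steps)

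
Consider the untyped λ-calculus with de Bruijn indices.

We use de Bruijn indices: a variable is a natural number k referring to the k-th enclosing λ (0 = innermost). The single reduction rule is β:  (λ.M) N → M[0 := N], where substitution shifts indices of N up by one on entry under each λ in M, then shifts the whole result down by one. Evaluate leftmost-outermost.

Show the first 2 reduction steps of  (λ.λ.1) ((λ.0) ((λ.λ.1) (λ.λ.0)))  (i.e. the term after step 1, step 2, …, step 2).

  start: (λ.λ.1) ((λ.0) ((λ.λ.1) (λ.λ.0)))
  [1] λ.(λ.0) ((λ.λ.1) (λ.λ.0))
  [2] λ.(λ.λ.1) (λ.λ.0)

Answer: after 2 steps: λ.(λ.λ.1) (λ.λ.0)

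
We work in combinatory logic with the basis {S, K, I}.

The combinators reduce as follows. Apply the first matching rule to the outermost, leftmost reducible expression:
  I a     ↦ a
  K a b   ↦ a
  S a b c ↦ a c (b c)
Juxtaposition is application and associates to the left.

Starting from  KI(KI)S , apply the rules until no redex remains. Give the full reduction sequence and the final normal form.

Answer: normal form = S  (in 2 steps)

Derivation:
  start: KI(KI)S
  step 1: IS
  step 2: S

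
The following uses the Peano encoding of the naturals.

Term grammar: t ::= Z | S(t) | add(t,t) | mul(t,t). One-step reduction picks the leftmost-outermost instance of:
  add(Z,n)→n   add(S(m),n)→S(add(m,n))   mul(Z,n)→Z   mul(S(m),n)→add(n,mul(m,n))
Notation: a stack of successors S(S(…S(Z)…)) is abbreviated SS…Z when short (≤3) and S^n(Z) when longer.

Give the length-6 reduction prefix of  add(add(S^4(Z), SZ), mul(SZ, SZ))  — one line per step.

  start: add(add(S^4(Z), SZ), mul(SZ, SZ))
  [1] add(S(add(SSSZ, SZ)), mul(SZ, SZ))
  [2] S(add(add(SSSZ, SZ), mul(SZ, SZ)))
  [3] S(add(S(add(SSZ, SZ)), mul(SZ, SZ)))
  [4] S(S(add(add(SSZ, SZ), mul(SZ, SZ))))
  [5] S(S(add(S(add(SZ, SZ)), mul(SZ, SZ))))
  [6] S(S(S(add(add(SZ, SZ), mul(SZ, SZ)))))

Answer: after 6 steps: S(S(S(add(add(SZ, SZ), mul(SZ, SZ)))))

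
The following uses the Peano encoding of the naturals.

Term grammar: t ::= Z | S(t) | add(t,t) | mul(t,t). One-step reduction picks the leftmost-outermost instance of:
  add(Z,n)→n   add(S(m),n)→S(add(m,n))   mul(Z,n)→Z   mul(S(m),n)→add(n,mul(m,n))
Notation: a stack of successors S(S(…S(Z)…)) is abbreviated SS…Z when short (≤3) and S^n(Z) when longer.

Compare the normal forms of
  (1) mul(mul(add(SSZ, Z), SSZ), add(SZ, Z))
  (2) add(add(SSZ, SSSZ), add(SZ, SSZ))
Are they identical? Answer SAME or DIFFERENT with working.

Term A:
  start: mul(mul(add(SSZ, Z), SSZ), add(SZ, Z))
  [1] mul(mul(S(add(SZ, Z)), SSZ), add(SZ, Z))
  [2] mul(add(SSZ, mul(add(SZ, Z), SSZ)), add(SZ, Z))
  [3] mul(S(add(SZ, mul(add(SZ, Z), SSZ))), add(SZ, Z))
  [4] add(add(SZ, Z), mul(add(SZ, mul(add(SZ, Z), SSZ)), add(SZ, Z)))
  [5] add(S(add(Z, Z)), mul(add(SZ, mul(add(SZ, Z), SSZ)), add(SZ, Z)))
  [6] S(add(add(Z, Z), mul(add(SZ, mul(add(SZ, Z), SSZ)), add(SZ, Z))))
  [7] S(add(Z, mul(add(SZ, mul(add(SZ, Z), SSZ)), add(SZ, Z))))
  [8] S(mul(add(SZ, mul(add(SZ, Z), SSZ)), add(SZ, Z)))
  [9] S(mul(S(add(Z, mul(add(SZ, Z), SSZ))), add(SZ, Z)))
  [10] S(add(add(SZ, Z), mul(add(Z, mul(add(SZ, Z), SSZ)), add(SZ, Z))))
  [11] S(add(S(add(Z, Z)), mul(add(Z, mul(add(SZ, Z), SSZ)), add(SZ, Z))))
  [12] S(S(add(add(Z, Z), mul(add(Z, mul(add(SZ, Z), SSZ)), add(SZ, Z)))))
  [13] S(S(add(Z, mul(add(Z, mul(add(SZ, Z), SSZ)), add(SZ, Z)))))
  [14] S(S(mul(add(Z, mul(add(SZ, Z), SSZ)), add(SZ, Z))))
  [15] S(S(mul(mul(add(SZ, Z), SSZ), add(SZ, Z))))
  [16] S(S(mul(mul(S(add(Z, Z)), SSZ), add(SZ, Z))))
  [17] S(S(mul(add(SSZ, mul(add(Z, Z), SSZ)), add(SZ, Z))))
  [18] S(S(mul(S(add(SZ, mul(add(Z, Z), SSZ))), add(SZ, Z))))
  [19] S(S(add(add(SZ, Z), mul(add(SZ, mul(add(Z, Z), SSZ)), add(SZ, Z)))))
  [20] S(S(add(S(add(Z, Z)), mul(add(SZ, mul(add(Z, Z), SSZ)), add(SZ, Z)))))
  [21] S(S(S(add(add(Z, Z), mul(add(SZ, mul(add(Z, Z), SSZ)), add(SZ, Z))))))
  [22] S(S(S(add(Z, mul(add(SZ, mul(add(Z, Z), SSZ)), add(SZ, Z))))))
  [23] S(S(S(mul(add(SZ, mul(add(Z, Z), SSZ)), add(SZ, Z)))))
  [24] S(S(S(mul(S(add(Z, mul(add(Z, Z), SSZ))), add(SZ, Z)))))
  [25] S(S(S(add(add(SZ, Z), mul(add(Z, mul(add(Z, Z), SSZ)), add(SZ, Z))))))
  [26] S(S(S(add(S(add(Z, Z)), mul(add(Z, mul(add(Z, Z), SSZ)), add(SZ, Z))))))
  [27] S(S(S(S(add(add(Z, Z), mul(add(Z, mul(add(Z, Z), SSZ)), add(SZ, Z)))))))
  [28] S(S(S(S(add(Z, mul(add(Z, mul(add(Z, Z), SSZ)), add(SZ, Z)))))))
  [29] S(S(S(S(mul(add(Z, mul(add(Z, Z), SSZ)), add(SZ, Z))))))
  [30] S(S(S(S(mul(mul(add(Z, Z), SSZ), add(SZ, Z))))))
  [31] S(S(S(S(mul(mul(Z, SSZ), add(SZ, Z))))))
  [32] S(S(S(S(mul(Z, add(SZ, Z))))))
  [33] S^4(Z)

Term B:
  start: add(add(SSZ, SSSZ), add(SZ, SSZ))
  [1] add(S(add(SZ, SSSZ)), add(SZ, SSZ))
  [2] S(add(add(SZ, SSSZ), add(SZ, SSZ)))
  [3] S(add(S(add(Z, SSSZ)), add(SZ, SSZ)))
  [4] S(S(add(add(Z, SSSZ), add(SZ, SSZ))))
  [5] S(S(add(SSSZ, add(SZ, SSZ))))
  [6] S(S(S(add(SSZ, add(SZ, SSZ)))))
  [7] S(S(S(S(add(SZ, add(SZ, SSZ))))))
  [8] S(S(S(S(S(add(Z, add(SZ, SSZ)))))))
  [9] S(S(S(S(S(add(SZ, SSZ))))))
  [10] S(S(S(S(S(S(add(Z, SSZ)))))))
  [11] S^8(Z)

Answer: DIFFERENT — A ⇓ S^4(Z), B ⇓ S^8(Z)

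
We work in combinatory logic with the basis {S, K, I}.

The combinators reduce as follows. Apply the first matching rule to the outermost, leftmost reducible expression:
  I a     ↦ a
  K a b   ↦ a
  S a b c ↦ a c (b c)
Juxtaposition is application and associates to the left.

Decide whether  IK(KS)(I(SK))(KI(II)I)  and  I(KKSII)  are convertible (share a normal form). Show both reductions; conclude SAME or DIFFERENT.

Answer: DIFFERENT — A ⇓ S, B ⇓ I

Derivation:
Term A:
  start: IK(KS)(I(SK))(KI(II)I)
  step 1: K(KS)(I(SK))(KI(II)I)
  step 2: KS(KI(II)I)
  step 3: S

Term B:
  start: I(KKSII)
  step 1: KKSII
  step 2: KII
  step 3: I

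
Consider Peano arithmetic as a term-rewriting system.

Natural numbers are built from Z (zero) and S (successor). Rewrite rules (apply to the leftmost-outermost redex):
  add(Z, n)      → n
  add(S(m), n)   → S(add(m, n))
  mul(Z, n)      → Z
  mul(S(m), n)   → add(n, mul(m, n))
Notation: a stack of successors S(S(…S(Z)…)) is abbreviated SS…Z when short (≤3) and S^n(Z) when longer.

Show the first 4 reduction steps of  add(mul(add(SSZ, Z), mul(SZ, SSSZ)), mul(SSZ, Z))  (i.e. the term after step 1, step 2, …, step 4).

Answer: after 4 steps: add(add(S(add(SSZ, mul(Z, SSSZ))), mul(add(SZ, Z), mul(SZ, SSSZ))), mul(SSZ, Z))

Derivation:
  start: add(mul(add(SSZ, Z), mul(SZ, SSSZ)), mul(SSZ, Z))
  [1] add(mul(S(add(SZ, Z)), mul(SZ, SSSZ)), mul(SSZ, Z))
  [2] add(add(mul(SZ, SSSZ), mul(add(SZ, Z), mul(SZ, SSSZ))), mul(SSZ, Z))
  [3] add(add(add(SSSZ, mul(Z, SSSZ)), mul(add(SZ, Z), mul(SZ, SSSZ))), mul(SSZ, Z))
  [4] add(add(S(add(SSZ, mul(Z, SSSZ))), mul(add(SZ, Z), mul(SZ, SSSZ))), mul(SSZ, Z))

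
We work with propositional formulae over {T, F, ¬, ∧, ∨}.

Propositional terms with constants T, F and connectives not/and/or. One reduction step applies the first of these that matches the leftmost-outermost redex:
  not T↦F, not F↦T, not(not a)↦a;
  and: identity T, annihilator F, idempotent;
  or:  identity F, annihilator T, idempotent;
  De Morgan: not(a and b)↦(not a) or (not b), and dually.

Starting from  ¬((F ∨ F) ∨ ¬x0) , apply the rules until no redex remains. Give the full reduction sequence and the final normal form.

Answer: normal form = x0  (in 6 steps)

Working:
  start: ¬((F ∨ F) ∨ ¬x0)
  [1] ¬(F ∨ F) ∧ ¬¬x0
  [2] (¬F ∧ ¬F) ∧ ¬¬x0
  [3] ¬F ∧ ¬¬x0
  [4] T ∧ ¬¬x0
  [5] ¬¬x0
  [6] x0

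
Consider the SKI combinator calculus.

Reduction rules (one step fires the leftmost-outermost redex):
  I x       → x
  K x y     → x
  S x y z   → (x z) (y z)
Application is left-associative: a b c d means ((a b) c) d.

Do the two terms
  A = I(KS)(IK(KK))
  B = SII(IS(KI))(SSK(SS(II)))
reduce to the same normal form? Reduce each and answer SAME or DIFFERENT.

Term A:
  start: I(KS)(IK(KK))
  →1  KS(IK(KK))
  →2  S

Term B:
  start: SII(IS(KI))(SSK(SS(II)))
  →1  I(IS(KI))(I(IS(KI)))(SSK(SS(II)))
  →2  IS(KI)(I(IS(KI)))(SSK(SS(II)))
  →3  S(KI)(I(IS(KI)))(SSK(SS(II)))
  →4  KI(SSK(SS(II)))(I(IS(KI))(SSK(SS(II))))
  →5  I(I(IS(KI))(SSK(SS(II))))
  →6  I(IS(KI))(SSK(SS(II)))
  →7  IS(KI)(SSK(SS(II)))
  →8  S(KI)(SSK(SS(II)))
  →9  S(KI)(S(SS(II))(K(SS(II))))
  →10  S(KI)(S(SSI)(K(SS(II))))
  →11  S(KI)(S(SSI)(K(SSI)))

Answer: DIFFERENT — A ⇓ S, B ⇓ S(KI)(S(SSI)(K(SSI)))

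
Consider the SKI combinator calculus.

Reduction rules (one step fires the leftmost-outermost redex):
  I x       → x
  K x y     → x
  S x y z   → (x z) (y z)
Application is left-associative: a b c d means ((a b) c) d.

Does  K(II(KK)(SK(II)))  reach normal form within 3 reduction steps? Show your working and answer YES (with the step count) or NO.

  start: K(II(KK)(SK(II)))
  step 1: K(I(KK)(SK(II)))
  step 2: K(KK(SK(II)))
  step 3: KK

Answer: YES — reaches normal form KK in 3 ≤ 3 steps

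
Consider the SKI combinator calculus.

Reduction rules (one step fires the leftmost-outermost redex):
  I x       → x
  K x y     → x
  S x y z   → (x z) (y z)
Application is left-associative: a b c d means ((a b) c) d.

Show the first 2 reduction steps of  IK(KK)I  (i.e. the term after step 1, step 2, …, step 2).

  start: IK(KK)I
  step 1: K(KK)I
  step 2: KK

Answer: after 2 steps: KK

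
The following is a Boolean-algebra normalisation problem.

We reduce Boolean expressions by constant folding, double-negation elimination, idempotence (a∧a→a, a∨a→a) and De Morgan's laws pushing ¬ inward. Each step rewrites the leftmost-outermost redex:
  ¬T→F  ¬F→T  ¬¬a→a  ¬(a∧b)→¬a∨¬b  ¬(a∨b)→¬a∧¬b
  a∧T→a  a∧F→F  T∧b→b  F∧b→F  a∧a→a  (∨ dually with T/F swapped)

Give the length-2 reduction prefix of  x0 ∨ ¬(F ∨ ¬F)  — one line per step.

Answer: after 2 steps: x0 ∨ (T ∧ ¬¬F)

Reduction:
  start: x0 ∨ ¬(F ∨ ¬F)
  [1] x0 ∨ (¬F ∧ ¬¬F)
  [2] x0 ∨ (T ∧ ¬¬F)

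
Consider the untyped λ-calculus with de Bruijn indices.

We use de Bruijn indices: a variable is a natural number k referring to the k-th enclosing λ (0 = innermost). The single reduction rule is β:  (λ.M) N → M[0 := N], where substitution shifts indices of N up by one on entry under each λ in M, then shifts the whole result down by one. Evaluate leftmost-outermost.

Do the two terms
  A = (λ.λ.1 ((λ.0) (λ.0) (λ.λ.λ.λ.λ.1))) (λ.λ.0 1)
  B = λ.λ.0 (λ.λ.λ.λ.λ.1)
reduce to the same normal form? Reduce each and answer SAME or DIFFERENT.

Term A:
  start: (λ.λ.1 ((λ.0) (λ.0) (λ.λ.λ.λ.λ.1))) (λ.λ.0 1)
  →1  λ.(λ.λ.0 1) ((λ.0) (λ.0) (λ.λ.λ.λ.λ.1))
  →2  λ.λ.0 ((λ.0) (λ.0) (λ.λ.λ.λ.λ.1))
  →3  λ.λ.0 ((λ.0) (λ.λ.λ.λ.λ.1))
  →4  λ.λ.0 (λ.λ.λ.λ.λ.1)

Term B:
  start: λ.λ.0 (λ.λ.λ.λ.λ.1)

Answer: SAME — A ⇓ λ.λ.0 (λ.λ.λ.λ.λ.1), B ⇓ λ.λ.0 (λ.λ.λ.λ.λ.1)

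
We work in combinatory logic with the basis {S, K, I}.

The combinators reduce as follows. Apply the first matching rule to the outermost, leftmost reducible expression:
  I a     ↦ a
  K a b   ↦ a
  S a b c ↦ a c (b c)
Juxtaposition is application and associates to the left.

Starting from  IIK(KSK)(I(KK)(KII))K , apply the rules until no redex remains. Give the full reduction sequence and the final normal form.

  start: IIK(KSK)(I(KK)(KII))K
  →1  IK(KSK)(I(KK)(KII))K
  →2  K(KSK)(I(KK)(KII))K
  →3  KSKK
  →4  SK

Answer: normal form = SK  (in 4 steps)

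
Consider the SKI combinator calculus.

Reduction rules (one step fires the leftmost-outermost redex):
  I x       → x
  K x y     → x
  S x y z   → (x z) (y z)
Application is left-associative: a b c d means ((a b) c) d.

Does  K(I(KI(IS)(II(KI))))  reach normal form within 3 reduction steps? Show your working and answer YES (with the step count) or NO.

  start: K(I(KI(IS)(II(KI))))
  →1  K(KI(IS)(II(KI)))
  →2  K(I(II(KI)))
  →3  K(II(KI))

Answer: NO — after 3 steps the term is K(II(KI)), not yet normal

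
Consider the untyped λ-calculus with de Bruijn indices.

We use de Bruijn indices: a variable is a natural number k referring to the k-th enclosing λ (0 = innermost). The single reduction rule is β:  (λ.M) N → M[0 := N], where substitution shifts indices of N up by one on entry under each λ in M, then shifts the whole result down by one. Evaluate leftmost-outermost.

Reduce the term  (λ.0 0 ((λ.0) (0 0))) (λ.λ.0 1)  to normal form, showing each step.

  start: (λ.0 0 ((λ.0) (0 0))) (λ.λ.0 1)
  step 1: (λ.λ.0 1) (λ.λ.0 1) ((λ.0) ((λ.λ.0 1) (λ.λ.0 1)))
  step 2: (λ.0 (λ.λ.0 1)) ((λ.0) ((λ.λ.0 1) (λ.λ.0 1)))
  step 3: (λ.0) ((λ.λ.0 1) (λ.λ.0 1)) (λ.λ.0 1)
  step 4: (λ.λ.0 1) (λ.λ.0 1) (λ.λ.0 1)
  step 5: (λ.0 (λ.λ.0 1)) (λ.λ.0 1)
  step 6: (λ.λ.0 1) (λ.λ.0 1)
  step 7: λ.0 (λ.λ.0 1)

Answer: normal form = λ.0 (λ.λ.0 1)  (in 7 steps)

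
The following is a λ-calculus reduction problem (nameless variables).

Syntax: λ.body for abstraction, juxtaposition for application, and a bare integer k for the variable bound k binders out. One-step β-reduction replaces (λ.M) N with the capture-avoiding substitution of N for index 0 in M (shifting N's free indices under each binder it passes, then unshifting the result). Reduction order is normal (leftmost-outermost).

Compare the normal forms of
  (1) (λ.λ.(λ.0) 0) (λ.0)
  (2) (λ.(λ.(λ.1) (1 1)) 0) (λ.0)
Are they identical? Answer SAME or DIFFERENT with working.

Answer: SAME — A ⇓ λ.0, B ⇓ λ.0

Working:
Term A:
  start: (λ.λ.(λ.0) 0) (λ.0)
  [1] λ.(λ.0) 0
  [2] λ.0

Term B:
  start: (λ.(λ.(λ.1) (1 1)) 0) (λ.0)
  [1] (λ.(λ.1) ((λ.0) (λ.0))) (λ.0)
  [2] (λ.λ.0) ((λ.0) (λ.0))
  [3] λ.0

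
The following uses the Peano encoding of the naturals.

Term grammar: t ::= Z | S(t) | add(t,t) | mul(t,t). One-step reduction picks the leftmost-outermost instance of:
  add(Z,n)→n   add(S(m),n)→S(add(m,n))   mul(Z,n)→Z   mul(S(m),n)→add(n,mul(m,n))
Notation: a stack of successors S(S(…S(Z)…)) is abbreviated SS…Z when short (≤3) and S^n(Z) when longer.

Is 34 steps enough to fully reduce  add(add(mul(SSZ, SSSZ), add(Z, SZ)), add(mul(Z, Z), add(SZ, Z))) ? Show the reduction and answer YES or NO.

Answer: YES — reaches normal form S^8(Z) in 31 ≤ 34 steps

Reduction:
  start: add(add(mul(SSZ, SSSZ), add(Z, SZ)), add(mul(Z, Z), add(SZ, Z)))
  [1] add(add(add(SSSZ, mul(SZ, SSSZ)), add(Z, SZ)), add(mul(Z, Z), add(SZ, Z)))
  [2] add(add(S(add(SSZ, mul(SZ, SSSZ))), add(Z, SZ)), add(mul(Z, Z), add(SZ, Z)))
  [3] add(S(add(add(SSZ, mul(SZ, SSSZ)), add(Z, SZ))), add(mul(Z, Z), add(SZ, Z)))
  [4] S(add(add(add(SSZ, mul(SZ, SSSZ)), add(Z, SZ)), add(mul(Z, Z), add(SZ, Z))))
  [5] S(add(add(S(add(SZ, mul(SZ, SSSZ))), add(Z, SZ)), add(mul(Z, Z), add(SZ, Z))))
  [6] S(add(S(add(add(SZ, mul(SZ, SSSZ)), add(Z, SZ))), add(mul(Z, Z), add(SZ, Z))))
  [7] S(S(add(add(add(SZ, mul(SZ, SSSZ)), add(Z, SZ)), add(mul(Z, Z), add(SZ, Z)))))
  [8] S(S(add(add(S(add(Z, mul(SZ, SSSZ))), add(Z, SZ)), add(mul(Z, Z), add(SZ, Z)))))
  [9] S(S(add(S(add(add(Z, mul(SZ, SSSZ)), add(Z, SZ))), add(mul(Z, Z), add(SZ, Z)))))
  [10] S(S(S(add(add(add(Z, mul(SZ, SSSZ)), add(Z, SZ)), add(mul(Z, Z), add(SZ, Z))))))
  [11] S(S(S(add(add(mul(SZ, SSSZ), add(Z, SZ)), add(mul(Z, Z), add(SZ, Z))))))
  [12] S(S(S(add(add(add(SSSZ, mul(Z, SSSZ)), add(Z, SZ)), add(mul(Z, Z), add(SZ, Z))))))
  [13] S(S(S(add(add(S(add(SSZ, mul(Z, SSSZ))), add(Z, SZ)), add(mul(Z, Z), add(SZ, Z))))))
  [14] S(S(S(add(S(add(add(SSZ, mul(Z, SSSZ)), add(Z, SZ))), add(mul(Z, Z), add(SZ, Z))))))
  [15] S(S(S(S(add(add(add(SSZ, mul(Z, SSSZ)), add(Z, SZ)), add(mul(Z, Z), add(SZ, Z)))))))
  [16] S(S(S(S(add(add(S(add(SZ, mul(Z, SSSZ))), add(Z, SZ)), add(mul(Z, Z), add(SZ, Z)))))))
  [17] S(S(S(S(add(S(add(add(SZ, mul(Z, SSSZ)), add(Z, SZ))), add(mul(Z, Z), add(SZ, Z)))))))
  [18] S(S(S(S(S(add(add(add(SZ, mul(Z, SSSZ)), add(Z, SZ)), add(mul(Z, Z), add(SZ, Z))))))))
  [19] S(S(S(S(S(add(add(S(add(Z, mul(Z, SSSZ))), add(Z, SZ)), add(mul(Z, Z), add(SZ, Z))))))))
  [20] S(S(S(S(S(add(S(add(add(Z, mul(Z, SSSZ)), add(Z, SZ))), add(mul(Z, Z), add(SZ, Z))))))))
  [21] S(S(S(S(S(S(add(add(add(Z, mul(Z, SSSZ)), add(Z, SZ)), add(mul(Z, Z), add(SZ, Z)))))))))
  [22] S(S(S(S(S(S(add(add(mul(Z, SSSZ), add(Z, SZ)), add(mul(Z, Z), add(SZ, Z)))))))))
  [23] S(S(S(S(S(S(add(add(Z, add(Z, SZ)), add(mul(Z, Z), add(SZ, Z)))))))))
  [24] S(S(S(S(S(S(add(add(Z, SZ), add(mul(Z, Z), add(SZ, Z)))))))))
  [25] S(S(S(S(S(S(add(SZ, add(mul(Z, Z), add(SZ, Z)))))))))
  [26] S(S(S(S(S(S(S(add(Z, add(mul(Z, Z), add(SZ, Z))))))))))
  [27] S(S(S(S(S(S(S(add(mul(Z, Z), add(SZ, Z)))))))))
  [28] S(S(S(S(S(S(S(add(Z, add(SZ, Z)))))))))
  [29] S(S(S(S(S(S(S(add(SZ, Z))))))))
  [30] S(S(S(S(S(S(S(S(add(Z, Z)))))))))
  [31] S^8(Z)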